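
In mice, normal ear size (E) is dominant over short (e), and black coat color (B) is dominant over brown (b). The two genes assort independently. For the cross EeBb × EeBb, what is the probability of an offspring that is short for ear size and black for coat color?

Dihybrid cross EeBb × EeBb — consider each gene separately:
ear size: Ee × Ee → 1 EE, 2 Ee, 1 ee → 3 E_ : 1 ee (out of 4)
coat color: Bb × Bb → 1 BB, 2 Bb, 1 bb → 3 B_ : 1 bb (out of 4)
Looking for: short (ee) and black (B_)
P(short) = 1/4, P(black) = 3/4
P(both) = 1/4 × 3/4 = 3/16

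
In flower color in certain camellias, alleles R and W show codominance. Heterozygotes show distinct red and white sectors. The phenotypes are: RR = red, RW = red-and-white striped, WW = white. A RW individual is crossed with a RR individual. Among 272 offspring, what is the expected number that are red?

Punnett square for RW × RR:
Offspring genotypes: 2 RR, 2 RW
Phenotype counts: 2 red, 2 red-and-white striped
red: 2 out of 4 → fraction 1/2
Expected count = 1/2 × 272 = 136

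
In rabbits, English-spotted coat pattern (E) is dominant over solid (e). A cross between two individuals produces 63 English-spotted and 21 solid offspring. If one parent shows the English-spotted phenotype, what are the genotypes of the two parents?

Observed offspring: 63 English-spotted, 21 solid
The observed ratio simplifies to 3:1. Solid (ee) offspring appear, so each parent must contribute one e allele. The parent stated to show English-spotted carries E, so it is Ee. The other parent is then either Ee or ee: Ee × ee would give a 1:1 split, whereas Ee × Ee gives 3:1 — matching the data. So both parents are heterozygous (Ee × Ee).
Parent genotypes: Ee × Ee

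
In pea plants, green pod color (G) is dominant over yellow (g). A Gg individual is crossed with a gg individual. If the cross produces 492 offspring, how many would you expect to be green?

Punnett square for Gg × gg:
Offspring genotypes: 2 Gg, 2 gg
green: 2, yellow: 2
green: 2 out of 4 → fraction 1/2
Expected count = 1/2 × 492 = 246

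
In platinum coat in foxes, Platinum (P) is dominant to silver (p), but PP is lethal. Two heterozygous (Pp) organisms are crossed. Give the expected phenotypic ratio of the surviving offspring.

Cross: Pp × Pp
Punnett square offspring (before lethality): 1 PP, 2 Pp, 1 pp
The PP genotype is lethal (embryos die); surviving offspring: 2 Pp, 1 pp
Ratio: 2 platinum : 1 silver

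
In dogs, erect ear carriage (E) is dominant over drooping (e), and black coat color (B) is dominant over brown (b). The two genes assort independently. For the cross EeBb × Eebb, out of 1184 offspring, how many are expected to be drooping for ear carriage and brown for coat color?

Dihybrid cross EeBb × Eebb — consider each gene separately:
ear carriage: Ee × Ee → 1 EE, 2 Ee, 1 ee → 3 E_ : 1 ee (out of 4)
coat color: Bb × bb → 2 Bb, 2 bb → 2 B_ : 2 bb (out of 4)
Looking for: drooping (ee) and brown (bb)
P(drooping) = 1/4, P(brown) = 2/4
P(both) = 1/4 × 2/4 = 2/16 = 1/8
Expected count = 1/8 × 1184 = 148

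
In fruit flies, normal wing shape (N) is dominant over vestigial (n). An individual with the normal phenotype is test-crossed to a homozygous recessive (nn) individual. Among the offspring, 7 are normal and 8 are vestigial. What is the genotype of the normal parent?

Test cross: ? × nn
Offspring: 7 normal, 8 vestigial — approximately 1:1.
A 1:1 ratio in a test cross indicates the unknown parent is heterozygous (Nn).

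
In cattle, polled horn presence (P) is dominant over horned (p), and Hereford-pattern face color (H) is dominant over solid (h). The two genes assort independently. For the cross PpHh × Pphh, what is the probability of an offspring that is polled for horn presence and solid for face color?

Dihybrid cross PpHh × Pphh — consider each gene separately:
horn presence: Pp × Pp → 1 PP, 2 Pp, 1 pp → 3 P_ : 1 pp (out of 4)
face color: Hh × hh → 2 Hh, 2 hh → 2 H_ : 2 hh (out of 4)
Looking for: polled (P_) and solid (hh)
P(polled) = 3/4, P(solid) = 2/4
P(both) = 3/4 × 2/4 = 6/16 = 3/8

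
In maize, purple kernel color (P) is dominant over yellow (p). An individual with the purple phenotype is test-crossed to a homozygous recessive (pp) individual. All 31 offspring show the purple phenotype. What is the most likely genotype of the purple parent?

Test cross: ? × pp
All offspring are purple.
If the unknown parent were heterozygous (Pp), about half of 31 offspring would be yellow; none are. The unknown parent is most likely homozygous dominant (PP).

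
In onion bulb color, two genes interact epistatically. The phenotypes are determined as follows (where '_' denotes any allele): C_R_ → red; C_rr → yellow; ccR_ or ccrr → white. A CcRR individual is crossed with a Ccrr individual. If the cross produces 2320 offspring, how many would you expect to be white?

Cross: CcRR × Ccrr — consider each gene separately:
C gene: Cc × Cc → 1 CC, 2 Cc, 1 cc → 3 C_ : 1 cc (out of 4)
R gene: RR × rr → 4 Rr → 4 R_ (out of 4)
Genotype classes (out of 4 × 4 = 16): C_R_ = 3×4 = 12; ccR_ = 1×4 = 4
Apply the phenotype rules: C_R_ (12) → red; ccR_ (4) → white
Phenotype counts (out of 16): 12 red, 4 white
white: 4 out of 16 → fraction 1/4
Expected count = 1/4 × 2320 = 580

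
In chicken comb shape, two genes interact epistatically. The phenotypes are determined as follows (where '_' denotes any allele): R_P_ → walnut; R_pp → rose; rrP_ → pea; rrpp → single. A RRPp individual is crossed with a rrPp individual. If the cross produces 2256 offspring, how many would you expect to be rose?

Cross: RRPp × rrPp — consider each gene separately:
R gene: RR × rr → 4 Rr → 4 R_ (out of 4)
P gene: Pp × Pp → 1 PP, 2 Pp, 1 pp → 3 P_ : 1 pp (out of 4)
Genotype classes (out of 4 × 4 = 16): R_P_ = 4×3 = 12; R_pp = 4×1 = 4
Apply the phenotype rules: R_P_ (12) → walnut; R_pp (4) → rose
Phenotype counts (out of 16): 12 walnut, 4 rose
rose: 4 out of 16 → fraction 1/4
Expected count = 1/4 × 2256 = 564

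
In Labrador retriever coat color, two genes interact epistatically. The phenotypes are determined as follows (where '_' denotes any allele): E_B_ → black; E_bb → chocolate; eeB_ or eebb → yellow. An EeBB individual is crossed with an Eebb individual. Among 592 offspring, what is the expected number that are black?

Cross: EeBB × Eebb — consider each gene separately:
E gene: Ee × Ee → 1 EE, 2 Ee, 1 ee → 3 E_ : 1 ee (out of 4)
B gene: BB × bb → 4 Bb → 4 B_ (out of 4)
Genotype classes (out of 4 × 4 = 16): E_B_ = 3×4 = 12; eeB_ = 1×4 = 4
Apply the phenotype rules: E_B_ (12) → black; eeB_ (4) → yellow
Phenotype counts (out of 16): 12 black, 4 yellow
black: 12 out of 16 → fraction 3/4
Expected count = 3/4 × 592 = 444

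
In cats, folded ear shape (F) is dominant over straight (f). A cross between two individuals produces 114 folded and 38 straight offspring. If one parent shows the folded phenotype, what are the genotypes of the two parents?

Observed offspring: 114 folded, 38 straight
The observed ratio simplifies to 3:1. Straight (ff) offspring appear, so each parent must contribute one f allele. The parent stated to show folded carries F, so it is Ff. The other parent is then either Ff or ff: Ff × ff would give a 1:1 split, whereas Ff × Ff gives 3:1 — matching the data. So both parents are heterozygous (Ff × Ff).
Parent genotypes: Ff × Ff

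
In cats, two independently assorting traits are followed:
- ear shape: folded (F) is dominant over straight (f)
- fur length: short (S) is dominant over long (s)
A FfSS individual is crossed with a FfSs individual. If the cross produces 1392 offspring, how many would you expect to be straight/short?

Dihybrid cross FfSS × FfSs — consider each gene separately:
ear shape: Ff × Ff → 1 FF, 2 Ff, 1 ff → 3 F_ : 1 ff (out of 4)
fur length: SS × Ss → 2 SS, 2 Ss → 4 S_ (out of 4)
Combine (counts out of 4 × 4 = 16): folded/short (F_S_) = 3×4 = 12; straight/short (ffS_) = 1×4 = 4
Phenotype counts (out of 16): 12 folded/short, 4 straight/short
straight/short: 4 out of 16 → fraction 1/4
Expected count = 1/4 × 1392 = 348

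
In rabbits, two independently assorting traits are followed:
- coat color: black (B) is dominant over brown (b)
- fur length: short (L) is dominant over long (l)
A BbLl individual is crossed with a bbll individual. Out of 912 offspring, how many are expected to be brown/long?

Dihybrid cross BbLl × bbll — consider each gene separately:
coat color: Bb × bb → 2 Bb, 2 bb → 2 B_ : 2 bb (out of 4)
fur length: Ll × ll → 2 Ll, 2 ll → 2 L_ : 2 ll (out of 4)
Combine (counts out of 4 × 4 = 16): black/short (B_L_) = 2×2 = 4; black/long (B_ll) = 2×2 = 4; brown/short (bbL_) = 2×2 = 4; brown/long (bbll) = 2×2 = 4
Phenotype counts (out of 16): 4 black/short, 4 black/long, 4 brown/short, 4 brown/long
brown/long: 4 out of 16 → fraction 1/4
Expected count = 1/4 × 912 = 228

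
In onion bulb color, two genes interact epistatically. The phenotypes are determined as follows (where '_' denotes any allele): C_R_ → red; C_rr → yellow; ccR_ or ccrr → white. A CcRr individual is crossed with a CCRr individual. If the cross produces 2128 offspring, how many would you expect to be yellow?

Cross: CcRr × CCRr — consider each gene separately:
C gene: Cc × CC → 2 CC, 2 Cc → 4 C_ (out of 4)
R gene: Rr × Rr → 1 RR, 2 Rr, 1 rr → 3 R_ : 1 rr (out of 4)
Genotype classes (out of 4 × 4 = 16): C_R_ = 4×3 = 12; C_rr = 4×1 = 4
Apply the phenotype rules: C_R_ (12) → red; C_rr (4) → yellow
Phenotype counts (out of 16): 12 red, 4 yellow
yellow: 4 out of 16 → fraction 1/4
Expected count = 1/4 × 2128 = 532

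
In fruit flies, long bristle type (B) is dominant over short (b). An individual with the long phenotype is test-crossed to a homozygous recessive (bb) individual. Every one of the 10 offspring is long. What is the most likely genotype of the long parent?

Test cross: ? × bb
All offspring are long.
If the unknown parent were heterozygous (Bb), about half of 10 offspring would be short; none are. The unknown parent is most likely homozygous dominant (BB).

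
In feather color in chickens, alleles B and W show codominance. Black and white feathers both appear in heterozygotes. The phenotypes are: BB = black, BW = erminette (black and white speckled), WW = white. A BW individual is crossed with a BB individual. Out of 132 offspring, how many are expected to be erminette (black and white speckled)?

Punnett square for BW × BB:
Offspring genotypes: 2 BB, 2 BW
Phenotype counts: 2 black, 2 erminette (black and white speckled)
erminette (black and white speckled): 2 out of 4 → fraction 1/2
Expected count = 1/2 × 132 = 66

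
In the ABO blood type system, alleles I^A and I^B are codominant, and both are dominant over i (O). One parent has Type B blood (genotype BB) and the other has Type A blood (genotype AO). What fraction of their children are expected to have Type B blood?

Cross: BB × AO
Possible offspring genotypes: 2 AB, 2 BO
Blood type counts: 2 Type AB, 2 Type B
Probability of Type B: 2/4 = 1/2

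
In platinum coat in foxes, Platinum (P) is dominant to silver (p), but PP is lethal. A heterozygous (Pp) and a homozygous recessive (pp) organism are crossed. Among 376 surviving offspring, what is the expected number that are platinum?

Cross: Pp × pp
Punnett square offspring (before lethality): 2 Pp, 2 pp
No PP offspring are produced in this cross.
platinum: 2 out of 4 → fraction 1/2
Expected count = 1/2 × 376 = 188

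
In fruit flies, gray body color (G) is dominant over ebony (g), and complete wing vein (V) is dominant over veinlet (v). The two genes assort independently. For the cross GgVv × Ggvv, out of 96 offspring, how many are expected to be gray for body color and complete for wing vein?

Dihybrid cross GgVv × Ggvv — consider each gene separately:
body color: Gg × Gg → 1 GG, 2 Gg, 1 gg → 3 G_ : 1 gg (out of 4)
wing vein: Vv × vv → 2 Vv, 2 vv → 2 V_ : 2 vv (out of 4)
Looking for: gray (G_) and complete (V_)
P(gray) = 3/4, P(complete) = 2/4
P(both) = 3/4 × 2/4 = 6/16 = 3/8
Expected count = 3/8 × 96 = 36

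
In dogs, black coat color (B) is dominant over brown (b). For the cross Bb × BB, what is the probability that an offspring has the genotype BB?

Punnett square for Bb × BB:
Offspring genotypes: 2 BB, 2 Bb
Total offspring: 4
Count with target: 2
Probability: 2/4 = 1/2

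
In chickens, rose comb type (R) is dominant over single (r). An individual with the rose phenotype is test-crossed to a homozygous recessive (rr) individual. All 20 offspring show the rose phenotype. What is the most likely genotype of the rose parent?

Test cross: ? × rr
All offspring are rose.
If the unknown parent were heterozygous (Rr), about half of 20 offspring would be single; none are. The unknown parent is most likely homozygous dominant (RR).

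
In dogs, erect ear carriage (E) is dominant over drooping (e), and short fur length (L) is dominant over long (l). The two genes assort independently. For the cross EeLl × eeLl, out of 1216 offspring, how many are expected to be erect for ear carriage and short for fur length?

Dihybrid cross EeLl × eeLl — consider each gene separately:
ear carriage: Ee × ee → 2 Ee, 2 ee → 2 E_ : 2 ee (out of 4)
fur length: Ll × Ll → 1 LL, 2 Ll, 1 ll → 3 L_ : 1 ll (out of 4)
Looking for: erect (E_) and short (L_)
P(erect) = 2/4, P(short) = 3/4
P(both) = 2/4 × 3/4 = 6/16 = 3/8
Expected count = 3/8 × 1216 = 456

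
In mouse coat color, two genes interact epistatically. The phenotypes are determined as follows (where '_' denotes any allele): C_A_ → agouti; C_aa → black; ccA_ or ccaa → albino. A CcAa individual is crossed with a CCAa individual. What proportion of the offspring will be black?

Cross: CcAa × CCAa — consider each gene separately:
C gene: Cc × CC → 2 CC, 2 Cc → 4 C_ (out of 4)
A gene: Aa × Aa → 1 AA, 2 Aa, 1 aa → 3 A_ : 1 aa (out of 4)
Genotype classes (out of 4 × 4 = 16): C_A_ = 4×3 = 12; C_aa = 4×1 = 4
Apply the phenotype rules: C_A_ (12) → agouti; C_aa (4) → black
Phenotype counts (out of 16): 12 agouti, 4 black
black: 4 out of 16
Probability: 4/16 = 1/4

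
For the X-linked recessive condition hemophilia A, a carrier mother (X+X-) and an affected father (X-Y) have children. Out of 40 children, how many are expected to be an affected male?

Cross: X+X- × X-Y
Offspring: 1 X+X-, 1 X+Y, 1 X-X-, 1 X-Y
Probability of an affected male: 1/4
Expected count = 1/4 × 40 = 10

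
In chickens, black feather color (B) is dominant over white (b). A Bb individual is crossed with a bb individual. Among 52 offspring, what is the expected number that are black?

Punnett square for Bb × bb:
Offspring genotypes: 2 Bb, 2 bb
black: 2, white: 2
black: 2 out of 4 → fraction 1/2
Expected count = 1/2 × 52 = 26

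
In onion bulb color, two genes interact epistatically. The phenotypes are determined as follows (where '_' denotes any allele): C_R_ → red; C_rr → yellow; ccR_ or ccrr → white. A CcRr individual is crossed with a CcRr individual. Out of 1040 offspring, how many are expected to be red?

Cross: CcRr × CcRr — consider each gene separately:
C gene: Cc × Cc → 1 CC, 2 Cc, 1 cc → 3 C_ : 1 cc (out of 4)
R gene: Rr × Rr → 1 RR, 2 Rr, 1 rr → 3 R_ : 1 rr (out of 4)
Genotype classes (out of 4 × 4 = 16): C_R_ = 3×3 = 9; C_rr = 3×1 = 3; ccR_ = 1×3 = 3; ccrr = 1×1 = 1
Apply the phenotype rules: C_R_ (9) → red; C_rr (3) → yellow; ccR_ (3) + ccrr (1) → white
Phenotype counts (out of 16): 9 red, 3 yellow, 4 white
red: 9 out of 16 → fraction 9/16
Expected count = 9/16 × 1040 = 585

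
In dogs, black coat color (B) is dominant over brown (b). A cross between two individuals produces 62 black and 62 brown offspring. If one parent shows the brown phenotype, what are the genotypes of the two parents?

Observed offspring: 62 black, 62 brown
The observed ratio simplifies to 1:1. One parent shows brown, so its genotype must be bb. A 1:1 offspring split requires the other parent to be heterozygous (Bb).
Parent genotypes: bb × Bb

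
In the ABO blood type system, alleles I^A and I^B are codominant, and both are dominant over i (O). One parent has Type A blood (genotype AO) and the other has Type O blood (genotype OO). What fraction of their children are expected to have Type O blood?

Cross: AO × OO
Possible offspring genotypes: 2 AO, 2 OO
Blood type counts: 2 Type A, 2 Type O
Probability of Type O: 2/4 = 1/2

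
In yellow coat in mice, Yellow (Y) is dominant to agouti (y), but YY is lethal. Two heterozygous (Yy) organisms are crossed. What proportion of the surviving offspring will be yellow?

Cross: Yy × Yy
Punnett square offspring (before lethality): 1 YY, 2 Yy, 1 yy
The YY genotype is lethal (embryos die); surviving offspring: 2 Yy, 1 yy
yellow: 2 out of 3
Probability: 2/3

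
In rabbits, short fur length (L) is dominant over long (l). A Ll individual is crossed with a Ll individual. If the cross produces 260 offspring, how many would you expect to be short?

Punnett square for Ll × Ll:
Offspring genotypes: 1 LL, 2 Ll, 1 ll
short: 3, long: 1
short: 3 out of 4 → fraction 3/4
Expected count = 3/4 × 260 = 195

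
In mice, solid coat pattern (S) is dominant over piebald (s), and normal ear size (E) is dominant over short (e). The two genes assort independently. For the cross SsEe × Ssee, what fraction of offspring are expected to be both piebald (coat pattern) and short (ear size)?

Dihybrid cross SsEe × Ssee — consider each gene separately:
coat pattern: Ss × Ss → 1 SS, 2 Ss, 1 ss → 3 S_ : 1 ss (out of 4)
ear size: Ee × ee → 2 Ee, 2 ee → 2 E_ : 2 ee (out of 4)
Looking for: piebald (ss) and short (ee)
P(piebald) = 1/4, P(short) = 2/4
P(both) = 1/4 × 2/4 = 2/16 = 1/8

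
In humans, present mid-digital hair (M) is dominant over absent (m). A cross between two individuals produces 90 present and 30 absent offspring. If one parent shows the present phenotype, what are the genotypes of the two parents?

Observed offspring: 90 present, 30 absent
The observed ratio simplifies to 3:1. Absent (mm) offspring appear, so each parent must contribute one m allele. The parent stated to show present carries M, so it is Mm. The other parent is then either Mm or mm: Mm × mm would give a 1:1 split, whereas Mm × Mm gives 3:1 — matching the data. So both parents are heterozygous (Mm × Mm).
Parent genotypes: Mm × Mm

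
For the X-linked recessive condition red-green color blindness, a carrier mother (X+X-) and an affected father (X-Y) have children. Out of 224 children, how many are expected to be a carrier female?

Cross: X+X- × X-Y
Offspring: 1 X+X-, 1 X+Y, 1 X-X-, 1 X-Y
Probability of a carrier female: 1/4
Expected count = 1/4 × 224 = 56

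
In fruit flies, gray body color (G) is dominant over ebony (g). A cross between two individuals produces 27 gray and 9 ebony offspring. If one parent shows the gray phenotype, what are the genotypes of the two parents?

Observed offspring: 27 gray, 9 ebony
The observed ratio simplifies to 3:1. Ebony (gg) offspring appear, so each parent must contribute one g allele. The parent stated to show gray carries G, so it is Gg. The other parent is then either Gg or gg: Gg × gg would give a 1:1 split, whereas Gg × Gg gives 3:1 — matching the data. So both parents are heterozygous (Gg × Gg).
Parent genotypes: Gg × Gg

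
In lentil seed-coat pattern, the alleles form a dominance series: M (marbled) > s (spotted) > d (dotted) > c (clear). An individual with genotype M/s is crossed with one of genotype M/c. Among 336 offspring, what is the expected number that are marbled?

Cross: M/s × M/c
Allele dominance: M > s > d > c
Offspring genotypes: 1 M/M, 1 M/c, 1 M/s, 1 s/c
Phenotype counts: 3 marbled, 1 spotted
marbled: 3 out of 4 → fraction 3/4
Expected count = 3/4 × 336 = 252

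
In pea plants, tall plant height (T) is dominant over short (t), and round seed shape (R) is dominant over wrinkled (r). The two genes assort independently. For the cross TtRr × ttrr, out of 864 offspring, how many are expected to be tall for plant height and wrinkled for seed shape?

Dihybrid cross TtRr × ttrr — consider each gene separately:
plant height: Tt × tt → 2 Tt, 2 tt → 2 T_ : 2 tt (out of 4)
seed shape: Rr × rr → 2 Rr, 2 rr → 2 R_ : 2 rr (out of 4)
Looking for: tall (T_) and wrinkled (rr)
P(tall) = 2/4, P(wrinkled) = 2/4
P(both) = 2/4 × 2/4 = 4/16 = 1/4
Expected count = 1/4 × 864 = 216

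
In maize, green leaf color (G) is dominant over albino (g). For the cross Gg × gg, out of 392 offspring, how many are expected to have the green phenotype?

Punnett square for Gg × gg:
Offspring genotypes: 2 Gg, 2 gg
Total offspring: 4
Count with target: 2
Probability: 2/4 = 1/2
Expected count = 1/2 × 392 = 196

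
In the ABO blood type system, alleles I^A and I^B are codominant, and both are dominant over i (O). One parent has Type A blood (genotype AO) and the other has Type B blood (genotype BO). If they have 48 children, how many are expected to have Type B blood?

Cross: AO × BO
Possible offspring genotypes: 1 AB, 1 AO, 1 BO, 1 OO
Blood type counts: 1 Type AB, 1 Type A, 1 Type B, 1 Type O
Probability of Type B: 1/4
Expected count = 1/4 × 48 = 12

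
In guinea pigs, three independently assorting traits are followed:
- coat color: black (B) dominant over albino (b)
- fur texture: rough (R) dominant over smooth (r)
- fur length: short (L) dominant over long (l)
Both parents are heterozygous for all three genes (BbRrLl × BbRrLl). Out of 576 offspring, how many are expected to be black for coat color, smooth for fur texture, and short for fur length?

Trihybrid cross: BbRrLl × BbRrLl
Each trait segregates independently with a 3:1 phenotypic ratio, so each gene contributes 3/4 (dominant) or 1/4 (recessive).
Target: black (coat color), smooth (fur texture), short (fur length)
Probability = product of independent per-trait probabilities
= 3/4 × 1/4 × 3/4 = 9/64
Expected count = 9/64 × 576 = 81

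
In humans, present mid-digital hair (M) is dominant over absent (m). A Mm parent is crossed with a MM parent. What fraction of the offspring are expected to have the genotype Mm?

Punnett square for Mm × MM:
Offspring genotypes: 2 MM, 2 Mm
Total offspring: 4
Count with target: 2
Probability: 2/4 = 1/2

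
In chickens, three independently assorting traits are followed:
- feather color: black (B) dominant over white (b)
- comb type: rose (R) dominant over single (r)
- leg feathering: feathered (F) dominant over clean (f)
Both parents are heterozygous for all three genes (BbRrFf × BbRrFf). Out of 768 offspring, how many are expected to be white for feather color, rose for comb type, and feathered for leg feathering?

Trihybrid cross: BbRrFf × BbRrFf
Each trait segregates independently with a 3:1 phenotypic ratio, so each gene contributes 3/4 (dominant) or 1/4 (recessive).
Target: white (feather color), rose (comb type), feathered (leg feathering)
Probability = product of independent per-trait probabilities
= 1/4 × 3/4 × 3/4 = 9/64
Expected count = 9/64 × 768 = 108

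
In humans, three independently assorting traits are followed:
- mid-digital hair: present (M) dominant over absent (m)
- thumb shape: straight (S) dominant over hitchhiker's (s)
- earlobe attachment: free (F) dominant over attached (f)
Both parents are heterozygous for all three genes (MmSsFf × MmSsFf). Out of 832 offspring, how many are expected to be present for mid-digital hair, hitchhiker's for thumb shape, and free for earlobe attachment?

Trihybrid cross: MmSsFf × MmSsFf
Each trait segregates independently with a 3:1 phenotypic ratio, so each gene contributes 3/4 (dominant) or 1/4 (recessive).
Target: present (mid-digital hair), hitchhiker's (thumb shape), free (earlobe attachment)
Probability = product of independent per-trait probabilities
= 3/4 × 1/4 × 3/4 = 9/64
Expected count = 9/64 × 832 = 117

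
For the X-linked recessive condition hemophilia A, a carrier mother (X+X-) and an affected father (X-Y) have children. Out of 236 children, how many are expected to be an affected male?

Cross: X+X- × X-Y
Offspring: 1 X+X-, 1 X+Y, 1 X-X-, 1 X-Y
Probability of an affected male: 1/4
Expected count = 1/4 × 236 = 59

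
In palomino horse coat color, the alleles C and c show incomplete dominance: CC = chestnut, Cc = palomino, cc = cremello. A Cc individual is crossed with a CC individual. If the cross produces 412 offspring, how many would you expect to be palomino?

Punnett square for Cc × CC:
Offspring genotypes: 2 CC, 2 Cc
Phenotype counts: 2 chestnut, 2 palomino
palomino: 2 out of 4 → fraction 1/2
Expected count = 1/2 × 412 = 206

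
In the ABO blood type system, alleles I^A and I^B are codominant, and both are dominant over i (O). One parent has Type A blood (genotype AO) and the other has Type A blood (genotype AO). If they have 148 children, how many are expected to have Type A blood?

Cross: AO × AO
Possible offspring genotypes: 1 AA, 2 AO, 1 OO
Blood type counts: 3 Type A, 1 Type O
Probability of Type A: 3/4
Expected count = 3/4 × 148 = 111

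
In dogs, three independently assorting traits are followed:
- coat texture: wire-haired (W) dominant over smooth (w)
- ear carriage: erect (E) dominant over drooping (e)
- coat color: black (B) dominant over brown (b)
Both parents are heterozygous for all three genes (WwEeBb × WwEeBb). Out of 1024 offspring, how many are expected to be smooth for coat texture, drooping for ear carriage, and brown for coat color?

Trihybrid cross: WwEeBb × WwEeBb
Each trait segregates independently with a 3:1 phenotypic ratio, so each gene contributes 3/4 (dominant) or 1/4 (recessive).
Target: smooth (coat texture), drooping (ear carriage), brown (coat color)
Probability = product of independent per-trait probabilities
= 1/4 × 1/4 × 1/4 = 1/64
Expected count = 1/64 × 1024 = 16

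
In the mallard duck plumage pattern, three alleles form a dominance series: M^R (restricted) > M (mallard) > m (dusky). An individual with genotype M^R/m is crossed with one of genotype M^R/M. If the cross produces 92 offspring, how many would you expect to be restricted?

Cross: M^R/m × M^R/M
Allele dominance: M^R > M > m
Offspring genotypes: 1 M^R/M^R, 1 M^R/M, 1 M^R/m, 1 M/m
Phenotype counts: 3 restricted, 1 mallard
restricted: 3 out of 4 → fraction 3/4
Expected count = 3/4 × 92 = 69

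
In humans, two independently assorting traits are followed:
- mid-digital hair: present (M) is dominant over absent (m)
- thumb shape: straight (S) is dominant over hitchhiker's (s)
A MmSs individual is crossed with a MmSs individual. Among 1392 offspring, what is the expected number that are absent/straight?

Dihybrid cross MmSs × MmSs — consider each gene separately:
mid-digital hair: Mm × Mm → 1 MM, 2 Mm, 1 mm → 3 M_ : 1 mm (out of 4)
thumb shape: Ss × Ss → 1 SS, 2 Ss, 1 ss → 3 S_ : 1 ss (out of 4)
Combine (counts out of 4 × 4 = 16): present/straight (M_S_) = 3×3 = 9; present/hitchhiker's (M_ss) = 3×1 = 3; absent/straight (mmS_) = 1×3 = 3; absent/hitchhiker's (mmss) = 1×1 = 1
Phenotype counts (out of 16): 9 present/straight, 3 present/hitchhiker's, 3 absent/straight, 1 absent/hitchhiker's
absent/straight: 3 out of 16 → fraction 3/16
Expected count = 3/16 × 1392 = 261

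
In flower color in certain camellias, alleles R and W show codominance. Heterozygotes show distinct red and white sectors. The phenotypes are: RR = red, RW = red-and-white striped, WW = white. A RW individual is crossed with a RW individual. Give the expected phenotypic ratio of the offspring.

Punnett square for RW × RW:
Offspring genotypes: 1 RR, 2 RW, 1 WW
Phenotype counts: 1 red, 2 red-and-white striped, 1 white
Ratio: 1 red : 2 red-and-white striped : 1 white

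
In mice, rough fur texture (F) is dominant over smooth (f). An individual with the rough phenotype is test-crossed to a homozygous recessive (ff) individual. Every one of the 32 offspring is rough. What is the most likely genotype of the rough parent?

Test cross: ? × ff
All offspring are rough.
If the unknown parent were heterozygous (Ff), about half of 32 offspring would be smooth; none are. The unknown parent is most likely homozygous dominant (FF).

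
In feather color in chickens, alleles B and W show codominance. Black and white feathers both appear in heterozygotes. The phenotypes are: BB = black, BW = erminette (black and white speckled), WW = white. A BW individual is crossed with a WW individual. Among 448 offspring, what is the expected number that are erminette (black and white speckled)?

Punnett square for BW × WW:
Offspring genotypes: 2 BW, 2 WW
Phenotype counts: 2 erminette (black and white speckled), 2 white
erminette (black and white speckled): 2 out of 4 → fraction 1/2
Expected count = 1/2 × 448 = 224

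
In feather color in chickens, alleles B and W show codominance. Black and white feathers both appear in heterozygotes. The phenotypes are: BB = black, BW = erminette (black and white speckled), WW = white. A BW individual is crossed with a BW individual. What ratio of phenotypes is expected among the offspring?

Punnett square for BW × BW:
Offspring genotypes: 1 BB, 2 BW, 1 WW
Phenotype counts: 1 black, 2 erminette (black and white speckled), 1 white
Ratio: 1 black : 2 erminette (black and white speckled) : 1 white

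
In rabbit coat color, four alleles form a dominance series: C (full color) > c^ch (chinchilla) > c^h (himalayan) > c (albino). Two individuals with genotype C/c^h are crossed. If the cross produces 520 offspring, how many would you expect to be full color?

Cross: C/c^h × C/c^h
Allele dominance: C > c^ch > c^h > c
Offspring genotypes: 1 C/C, 2 C/c^h, 1 c^h/c^h
Phenotype counts: 3 full color, 1 himalayan
full color: 3 out of 4 → fraction 3/4
Expected count = 3/4 × 520 = 390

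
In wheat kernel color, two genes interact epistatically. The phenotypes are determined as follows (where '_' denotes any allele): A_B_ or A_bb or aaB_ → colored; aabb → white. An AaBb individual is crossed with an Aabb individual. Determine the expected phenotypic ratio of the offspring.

Cross: AaBb × Aabb — consider each gene separately:
A gene: Aa × Aa → 1 AA, 2 Aa, 1 aa → 3 A_ : 1 aa (out of 4)
B gene: Bb × bb → 2 Bb, 2 bb → 2 B_ : 2 bb (out of 4)
Genotype classes (out of 4 × 4 = 16): A_B_ = 3×2 = 6; A_bb = 3×2 = 6; aaB_ = 1×2 = 2; aabb = 1×2 = 2
Apply the phenotype rules: A_B_ (6) + A_bb (6) + aaB_ (2) → colored; aabb (2) → white
Phenotype counts (out of 16): 14 colored, 2 white
Ratio: 7 colored : 1 white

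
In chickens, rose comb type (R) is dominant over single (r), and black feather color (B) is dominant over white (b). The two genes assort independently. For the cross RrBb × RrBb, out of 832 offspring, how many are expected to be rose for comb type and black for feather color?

Dihybrid cross RrBb × RrBb — consider each gene separately:
comb type: Rr × Rr → 1 RR, 2 Rr, 1 rr → 3 R_ : 1 rr (out of 4)
feather color: Bb × Bb → 1 BB, 2 Bb, 1 bb → 3 B_ : 1 bb (out of 4)
Looking for: rose (R_) and black (B_)
P(rose) = 3/4, P(black) = 3/4
P(both) = 3/4 × 3/4 = 9/16
Expected count = 9/16 × 832 = 468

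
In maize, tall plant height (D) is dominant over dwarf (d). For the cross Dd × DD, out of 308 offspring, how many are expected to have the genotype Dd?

Punnett square for Dd × DD:
Offspring genotypes: 2 DD, 2 Dd
Total offspring: 4
Count with target: 2
Probability: 2/4 = 1/2
Expected count = 1/2 × 308 = 154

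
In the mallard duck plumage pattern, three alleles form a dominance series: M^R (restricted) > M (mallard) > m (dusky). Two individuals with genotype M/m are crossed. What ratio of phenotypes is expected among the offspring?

Cross: M/m × M/m
Allele dominance: M^R > M > m
Offspring genotypes: 1 M/M, 2 M/m, 1 m/m
Phenotype counts: 3 mallard, 1 dusky
Ratio: 3 mallard : 1 dusky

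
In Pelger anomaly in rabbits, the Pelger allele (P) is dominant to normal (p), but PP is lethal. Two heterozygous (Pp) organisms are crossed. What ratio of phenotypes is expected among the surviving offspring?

Cross: Pp × Pp
Punnett square offspring (before lethality): 1 PP, 2 Pp, 1 pp
The PP genotype is lethal (embryos die); surviving offspring: 2 Pp, 1 pp
Ratio: 2 Pelger : 1 normal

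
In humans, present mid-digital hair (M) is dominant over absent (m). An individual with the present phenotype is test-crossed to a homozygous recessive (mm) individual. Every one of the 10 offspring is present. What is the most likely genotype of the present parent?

Test cross: ? × mm
All offspring are present.
If the unknown parent were heterozygous (Mm), about half of 10 offspring would be absent; none are. The unknown parent is most likely homozygous dominant (MM).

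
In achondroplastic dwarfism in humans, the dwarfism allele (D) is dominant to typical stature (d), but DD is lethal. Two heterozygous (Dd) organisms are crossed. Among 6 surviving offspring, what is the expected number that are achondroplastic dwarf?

Cross: Dd × Dd
Punnett square offspring (before lethality): 1 DD, 2 Dd, 1 dd
The DD genotype is lethal (embryos die); surviving offspring: 2 Dd, 1 dd
achondroplastic dwarf: 2 out of 3 → fraction 2/3
Expected count = 2/3 × 6 = 4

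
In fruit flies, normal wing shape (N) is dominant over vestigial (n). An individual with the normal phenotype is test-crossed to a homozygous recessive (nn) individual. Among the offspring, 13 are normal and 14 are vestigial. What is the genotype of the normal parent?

Test cross: ? × nn
Offspring: 13 normal, 14 vestigial — approximately 1:1.
A 1:1 ratio in a test cross indicates the unknown parent is heterozygous (Nn).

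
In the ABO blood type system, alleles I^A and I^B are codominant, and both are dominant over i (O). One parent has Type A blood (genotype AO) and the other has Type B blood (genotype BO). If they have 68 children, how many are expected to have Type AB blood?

Cross: AO × BO
Possible offspring genotypes: 1 AB, 1 AO, 1 BO, 1 OO
Blood type counts: 1 Type AB, 1 Type A, 1 Type B, 1 Type O
Probability of Type AB: 1/4
Expected count = 1/4 × 68 = 17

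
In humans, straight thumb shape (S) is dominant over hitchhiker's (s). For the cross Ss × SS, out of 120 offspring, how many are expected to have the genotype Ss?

Punnett square for Ss × SS:
Offspring genotypes: 2 SS, 2 Ss
Total offspring: 4
Count with target: 2
Probability: 2/4 = 1/2
Expected count = 1/2 × 120 = 60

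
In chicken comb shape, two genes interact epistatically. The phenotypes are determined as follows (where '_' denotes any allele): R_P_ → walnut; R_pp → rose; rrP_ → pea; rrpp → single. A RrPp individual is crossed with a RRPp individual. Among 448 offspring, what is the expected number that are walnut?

Cross: RrPp × RRPp — consider each gene separately:
R gene: Rr × RR → 2 RR, 2 Rr → 4 R_ (out of 4)
P gene: Pp × Pp → 1 PP, 2 Pp, 1 pp → 3 P_ : 1 pp (out of 4)
Genotype classes (out of 4 × 4 = 16): R_P_ = 4×3 = 12; R_pp = 4×1 = 4
Apply the phenotype rules: R_P_ (12) → walnut; R_pp (4) → rose
Phenotype counts (out of 16): 12 walnut, 4 rose
walnut: 12 out of 16 → fraction 3/4
Expected count = 3/4 × 448 = 336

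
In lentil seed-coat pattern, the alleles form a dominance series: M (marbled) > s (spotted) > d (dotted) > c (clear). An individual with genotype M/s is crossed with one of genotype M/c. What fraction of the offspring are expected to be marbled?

Cross: M/s × M/c
Allele dominance: M > s > d > c
Offspring genotypes: 1 M/M, 1 M/c, 1 M/s, 1 s/c
Phenotype counts: 3 marbled, 1 spotted
marbled: 3 out of 4
Probability: 3/4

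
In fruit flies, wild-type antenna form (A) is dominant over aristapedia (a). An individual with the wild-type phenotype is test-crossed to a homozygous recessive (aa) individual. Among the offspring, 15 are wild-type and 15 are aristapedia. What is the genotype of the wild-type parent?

Test cross: ? × aa
Offspring: 15 wild-type, 15 aristapedia — approximately 1:1.
A 1:1 ratio in a test cross indicates the unknown parent is heterozygous (Aa).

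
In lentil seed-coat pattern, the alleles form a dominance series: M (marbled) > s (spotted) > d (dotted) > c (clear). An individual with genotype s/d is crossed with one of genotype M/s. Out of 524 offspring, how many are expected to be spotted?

Cross: s/d × M/s
Allele dominance: M > s > d > c
Offspring genotypes: 1 M/s, 1 s/s, 1 M/d, 1 s/d
Phenotype counts: 2 marbled, 2 spotted
spotted: 2 out of 4 → fraction 1/2
Expected count = 1/2 × 524 = 262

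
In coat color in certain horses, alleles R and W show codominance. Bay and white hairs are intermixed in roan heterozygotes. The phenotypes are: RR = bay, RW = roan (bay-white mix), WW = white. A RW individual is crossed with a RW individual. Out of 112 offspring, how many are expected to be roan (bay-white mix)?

Punnett square for RW × RW:
Offspring genotypes: 1 RR, 2 RW, 1 WW
Phenotype counts: 1 bay, 2 roan (bay-white mix), 1 white
roan (bay-white mix): 2 out of 4 → fraction 1/2
Expected count = 1/2 × 112 = 56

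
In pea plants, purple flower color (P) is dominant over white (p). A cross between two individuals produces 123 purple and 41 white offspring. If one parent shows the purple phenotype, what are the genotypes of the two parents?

Observed offspring: 123 purple, 41 white
The observed ratio simplifies to 3:1. White (pp) offspring appear, so each parent must contribute one p allele. The parent stated to show purple carries P, so it is Pp. The other parent is then either Pp or pp: Pp × pp would give a 1:1 split, whereas Pp × Pp gives 3:1 — matching the data. So both parents are heterozygous (Pp × Pp).
Parent genotypes: Pp × Pp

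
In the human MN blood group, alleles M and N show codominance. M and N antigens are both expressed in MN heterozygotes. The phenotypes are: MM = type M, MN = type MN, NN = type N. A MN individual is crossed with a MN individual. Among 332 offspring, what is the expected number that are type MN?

Punnett square for MN × MN:
Offspring genotypes: 1 MM, 2 MN, 1 NN
Phenotype counts: 1 type M, 2 type MN, 1 type N
type MN: 2 out of 4 → fraction 1/2
Expected count = 1/2 × 332 = 166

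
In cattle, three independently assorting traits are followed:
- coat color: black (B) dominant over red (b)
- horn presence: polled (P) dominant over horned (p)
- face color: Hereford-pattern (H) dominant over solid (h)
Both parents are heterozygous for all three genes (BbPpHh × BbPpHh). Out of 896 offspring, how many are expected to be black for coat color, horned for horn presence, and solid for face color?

Trihybrid cross: BbPpHh × BbPpHh
Each trait segregates independently with a 3:1 phenotypic ratio, so each gene contributes 3/4 (dominant) or 1/4 (recessive).
Target: black (coat color), horned (horn presence), solid (face color)
Probability = product of independent per-trait probabilities
= 3/4 × 1/4 × 1/4 = 3/64
Expected count = 3/64 × 896 = 42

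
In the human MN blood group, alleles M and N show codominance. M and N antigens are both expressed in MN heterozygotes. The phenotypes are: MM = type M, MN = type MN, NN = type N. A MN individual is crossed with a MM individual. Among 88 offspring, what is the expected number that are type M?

Punnett square for MN × MM:
Offspring genotypes: 2 MM, 2 MN
Phenotype counts: 2 type M, 2 type MN
type M: 2 out of 4 → fraction 1/2
Expected count = 1/2 × 88 = 44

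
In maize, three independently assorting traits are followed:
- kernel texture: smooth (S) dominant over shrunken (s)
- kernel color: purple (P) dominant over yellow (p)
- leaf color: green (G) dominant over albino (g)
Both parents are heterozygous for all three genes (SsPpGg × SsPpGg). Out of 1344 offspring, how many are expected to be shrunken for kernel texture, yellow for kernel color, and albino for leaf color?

Trihybrid cross: SsPpGg × SsPpGg
Each trait segregates independently with a 3:1 phenotypic ratio, so each gene contributes 3/4 (dominant) or 1/4 (recessive).
Target: shrunken (kernel texture), yellow (kernel color), albino (leaf color)
Probability = product of independent per-trait probabilities
= 1/4 × 1/4 × 1/4 = 1/64
Expected count = 1/64 × 1344 = 21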